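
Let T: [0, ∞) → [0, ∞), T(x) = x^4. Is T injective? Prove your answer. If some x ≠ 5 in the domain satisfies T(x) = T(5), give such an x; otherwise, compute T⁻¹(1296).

6

On [0, ∞), x ↦ x^4 is strictly increasing, so T(x_1) = T(x_2) forces x_1 = x_2. Hence T is injective.
Since x ↦ x^4 is strictly increasing on [0, ∞), it is injective there, so no x ≠ 5 in the domain has T(x) = T(5). We therefore compute T⁻¹(1296) = 1296^{1/4} = 6 (indeed 6^4 = 1296).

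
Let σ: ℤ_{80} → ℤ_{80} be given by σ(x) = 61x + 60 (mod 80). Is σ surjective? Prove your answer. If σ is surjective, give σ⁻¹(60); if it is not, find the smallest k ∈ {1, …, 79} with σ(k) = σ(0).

0

Since gcd(61, 80) = 1, 61 is invertible modulo 80. Euclid's algorithm: 80 = 1·61 + 19, 61 = 3·19 + 4, 19 = 4·4 + 3, 4 = 1·3 + 1; back-substituting gives 1 = 21·61 − 16·80, so 61⁻¹ ≡ 21 (mod 80).
For any y ∈ ℤ_{80}, x = 21(y − 60) mod 80 satisfies σ(x) = 61·21(y − 60) + 60 ≡ y (since 61·21 ≡ 1 mod 80). So every y has a preimage.
Hence σ is surjective.
Since σ is surjective, we find σ⁻¹(60): we need 61x ≡ 60 − 60 ≡ 0 (mod 80). Using 61⁻¹ = 21: x ≡ 21·0 = 0, so x = 0.
Check: σ(0) = 61·0 + 60 = 60 ≡ 60 (mod 80).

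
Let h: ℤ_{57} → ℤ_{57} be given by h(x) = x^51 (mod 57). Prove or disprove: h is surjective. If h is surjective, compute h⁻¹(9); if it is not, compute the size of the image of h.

21

h(1) = 1^51 = 1.
h(7): Repeated squaring mod 57: 7^1 ≡ 7, 7^2 ≡ 7² = 49, 7^4 ≡ 49² = 2401 ≡ 7, 7^8 ≡ 7² = 49, 7^16 ≡ 49² = 2401 ≡ 7, 7^32 ≡ 7² = 49. Since 51 = 32 + 16 + 2 + 1, 7^51 ≡ 49·7·49·7: 49·7 = 343 ≡ 1, then 1·49 = 49, then 49·7 = 343 ≡ 1. So 7^51 ≡ 1 (mod 57).
So h(1) = h(7) = 1 while 1 ≠ 7, therefore h is not injective.
A non-injective map from the 57-element set ℤ_{57} to itself takes at most 56 distinct values, so it cannot be surjective. Hence h is not surjective.
Since h is not surjective, we determine |image(h)|. Computing x^51 mod 57 for each x (by repeated squaring, reducing mod 57 at every step), the values h(0), h(1), …, h(56) are: 0, 1, 50, 12, 49, 26, 30, 1, 56, 30, 46, 20, 18, 46, 50, 27, 7, 26, 18, 19, 20, 12, 31, 11, 45, 49, 20, 18, 49, 8, 39, 37, 8, 12, 46, 26, 45, 37, 38, 39, 31, 50, 30, 7, 11, 39, 37, 11, 27, 1, 56, 27, 31, 8, 45, 7, 56.
The distinct values are {0, 1, 7, 8, 11, 12, 18, 19, 20, 26, 27, 30, 31, 37, 38, 39, 45, 46, 49, 50, 56}; there are 21 of them.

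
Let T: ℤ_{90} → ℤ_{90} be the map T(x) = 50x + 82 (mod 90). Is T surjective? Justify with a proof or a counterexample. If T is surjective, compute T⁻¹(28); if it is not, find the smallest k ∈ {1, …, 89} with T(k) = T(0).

9

Since gcd(50, 90) = 10, we have 50x ≡ 0 (mod 10) for all x, so T(x) ≡ 2 (mod 10).
But 0 ≢ 2 (mod 10), so 0 ∈ ℤ_{90} has no preimage. Thus T is not surjective.
Since T is not surjective, we find the least positive k with T(k) = T(0): this means 50k ≡ 0 (mod 90), i.e. 90 ∣ 50k. Since gcd(50, 90) = 10, dividing through by 10 this holds exactly when 9 ∣ 5k, and as gcd(5, 9) = 1, exactly when 9 ∣ k.
The smallest positive such k is 9.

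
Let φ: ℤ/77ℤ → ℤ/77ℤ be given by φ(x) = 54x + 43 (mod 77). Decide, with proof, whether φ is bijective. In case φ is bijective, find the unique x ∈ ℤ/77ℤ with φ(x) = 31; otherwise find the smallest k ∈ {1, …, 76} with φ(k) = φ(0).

If φ(x_1) = φ(x_2), then 54x_1 ≡ 54x_2 (mod 77). Because gcd(54, 77) = 1, we may cancel 54 to get x_1 ≡ x_2 (mod 77).
We now compute 54⁻¹ mod 77 explicitly. Euclid's algorithm: 77 = 1·54 + 23, 54 = 2·23 + 8, 23 = 2·8 + 7, 8 = 1·7 + 1; back-substituting gives 1 = 10·54 − 7·77, so 54⁻¹ ≡ 10 (mod 77).
Then y ↦ 10(y − 43) is a two-sided inverse to φ, so every y ∈ ℤ/77ℤ has a preimage.
Hence φ is bijective.
Since φ is bijective, we compute φ⁻¹(31): solve 54x + 43 ≡ 31 (mod 77), i.e. 54x ≡ 65 (mod 77).
Multiplying by 54⁻¹ = 10 gives x ≡ 10·65 = 650 = 8·77 + 34 ≡ 34 (mod 77).
Check: φ(34) = 54·34 + 43 = 1879 = 24·77 + 31 ≡ 31 (mod 77).

34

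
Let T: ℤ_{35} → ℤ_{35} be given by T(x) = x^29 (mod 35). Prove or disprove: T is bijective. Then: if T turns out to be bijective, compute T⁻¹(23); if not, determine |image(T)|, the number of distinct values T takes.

Computing x^29 mod 35 for each x (by repeated squaring, reducing mod 35 at every step), the values T(0), T(1), …, T(34) are: 0, 1, 32, 33, 9, 10, 6, 7, 8, 4, 5, 16, 17, 13, 14, 15, 11, 12, 23, 24, 20, 21, 22, 18, 19, 30, 31, 27, 28, 29, 25, 26, 2, 3, 34.
Every element of ℤ_{35} appears exactly once in this list, so T is a bijection, and in particular bijective.
Since T is bijective, we read off the preimage of 23 from the same table: T(18) = 23, so T⁻¹(23) = 18.

18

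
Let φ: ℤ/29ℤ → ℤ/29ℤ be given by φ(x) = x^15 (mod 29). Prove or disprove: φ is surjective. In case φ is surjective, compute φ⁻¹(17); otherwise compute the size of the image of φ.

12

Since 29 is prime, the nonzero elements of ℤ/29ℤ form a cyclic group of order 28.
As gcd(15, 28) = 1, raising to the 15th power is a bijection on this group: if x_1^15 ≡ x_2^15 then (x_1x_2^{−1})^15 = 1, and the only element of order dividing gcd(15, 28) = 1 is 1, so x_1 = x_2.
With φ(0) = 0 this makes φ injective on all of ℤ/29ℤ, hence bijective (finite equal-size domain and codomain). In particular φ is surjective.
Since φ is surjective, we find the preimage of 17. The inverse of x ↦ x^15 on (ℤ/29ℤ)^× is x ↦ x^15, because 15·15 = 225 = 8·28 + 1 ≡ 1 (mod 28) and x^{28} = 1 for x ≠ 0 (Fermat). So φ⁻¹(17) = 17^15 mod 29.
Repeated squaring mod 29: 17^1 ≡ 17, 17^2 ≡ 17² = 289 ≡ 28, 17^4 ≡ 28² = 784 ≡ 1, 17^8 ≡ 1² = 1. Since 15 = 8 + 4 + 2 + 1, 17^15 ≡ 1·1·28·17: 1·1 = 1, then 1·28 = 28, then 28·17 = 476 ≡ 12. So 17^15 ≡ 12 (mod 29).
Hence φ⁻¹(17) = 12.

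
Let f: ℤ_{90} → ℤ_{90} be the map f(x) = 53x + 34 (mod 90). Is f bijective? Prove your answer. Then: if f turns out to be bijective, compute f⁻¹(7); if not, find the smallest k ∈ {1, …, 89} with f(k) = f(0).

81

Suppose f(s) = f(t) in ℤ_{90}. Then 53s + 34 ≡ 53t + 34 (mod 90), thus 53(s − t) ≡ 0 (mod 90).
Since gcd(53, 90) = 1, 53 is invertible modulo 90, therefore s − t ≡ 0 (mod 90), i.e. s = t.
We now compute 53⁻¹ mod 90 explicitly. Euclid's algorithm: 90 = 1·53 + 37, 53 = 1·37 + 16, 37 = 2·16 + 5, 16 = 3·5 + 1; back-substituting gives 1 = 17·53 − 10·90, so 53⁻¹ ≡ 17 (mod 90).
For any y ∈ ℤ_{90}, x = 17(y − 34) mod 90 satisfies f(x) = 53·17(y − 34) + 34 ≡ y (since 53·17 ≡ 1 mod 90). So every y has a preimage.
So f is bijective.
Since f is bijective, we find f⁻¹(7): we need 53x ≡ 7 − 34 ≡ 63 (mod 90). Using 53⁻¹ = 17: x ≡ 17·63 = 1071 = 11·90 + 81, so x = 81.
Check: f(81) = 53·81 + 34 = 4327 = 48·90 + 7 ≡ 7 (mod 90).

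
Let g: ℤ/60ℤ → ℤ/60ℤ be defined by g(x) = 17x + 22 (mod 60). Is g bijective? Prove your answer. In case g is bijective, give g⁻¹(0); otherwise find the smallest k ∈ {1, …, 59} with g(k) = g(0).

Suppose g(a) = g(b) in ℤ/60ℤ. Then 17a + 22 ≡ 17b + 22 (mod 60), so 17(a − b) ≡ 0 (mod 60).
Since gcd(17, 60) = 1, 17 is invertible modulo 60, hence a − b ≡ 0 (mod 60), i.e. a = b.
We now compute 17⁻¹ mod 60 explicitly. Euclid's algorithm: 60 = 3·17 + 9, 17 = 1·9 + 8, 9 = 1·8 + 1; back-substituting gives 1 = 53·17 − 15·60, so 17⁻¹ ≡ 53 (mod 60).
For any y ∈ ℤ/60ℤ, x = 53(y − 22) mod 60 satisfies g(x) = 17·53(y − 22) + 22 ≡ y (since 17·53 ≡ 1 mod 60). So every y has a preimage.
Thus g is bijective.
Since g is bijective, we compute g⁻¹(0): solve 17x + 22 ≡ 0 (mod 60), i.e. 17x ≡ 38 (mod 60).
Multiplying by 17⁻¹ = 53 gives x ≡ 53·38 = 2014 = 33·60 + 34 ≡ 34 (mod 60).
Check: g(34) = 17·34 + 22 = 600 = 10·60 + 0 ≡ 0 (mod 60).

34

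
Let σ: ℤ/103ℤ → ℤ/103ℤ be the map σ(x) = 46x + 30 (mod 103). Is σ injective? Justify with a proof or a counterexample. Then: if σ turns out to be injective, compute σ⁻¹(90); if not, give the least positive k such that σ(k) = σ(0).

64

Suppose σ(x_1) = σ(x_2) in ℤ/103ℤ. Then 46x_1 + 30 ≡ 46x_2 + 30 (mod 103), so 46(x_1 − x_2) ≡ 0 (mod 103).
Since gcd(46, 103) = 1, 46 is invertible modulo 103, therefore x_1 − x_2 ≡ 0 (mod 103), i.e. x_1 = x_2.
Hence σ is injective.
We now compute 46⁻¹ mod 103 explicitly. Euclid's algorithm: 103 = 2·46 + 11, 46 = 4·11 + 2, 11 = 5·2 + 1; back-substituting gives 1 = 56·46 − 25·103, so 46⁻¹ ≡ 56 (mod 103).
Since σ is injective, we find σ⁻¹(90): we need 46x ≡ 90 − 30 ≡ 60 (mod 103). Using 46⁻¹ = 56: x ≡ 56·60 = 3360 = 32·103 + 64, so x = 64.
Check: σ(64) = 46·64 + 30 = 2974 = 28·103 + 90 ≡ 90 (mod 103).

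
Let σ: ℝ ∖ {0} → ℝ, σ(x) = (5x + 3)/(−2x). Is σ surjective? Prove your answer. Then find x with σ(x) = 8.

If σ(x) = −5/2, cross-multiplying gives −2(5x + 3) = 5(−2x), which simplifies to −6 = 0 — false.  So −5/2 has no preimage and σ is not surjective.
Solving σ(x) = 8: cross-multiplying gives 5x + 3 = 8(−2x), which rearranges to 21x = −3, so x = −1/7.

-1/7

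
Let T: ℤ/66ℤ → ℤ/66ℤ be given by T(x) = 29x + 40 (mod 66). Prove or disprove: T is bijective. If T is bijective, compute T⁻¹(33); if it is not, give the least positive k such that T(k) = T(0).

If T(x_1) = T(x_2), then 29x_1 ≡ 29x_2 (mod 66). Because gcd(29, 66) = 1, we may cancel 29 to get x_1 ≡ x_2 (mod 66).
We now compute 29⁻¹ mod 66 explicitly. Euclid's algorithm: 66 = 2·29 + 8, 29 = 3·8 + 5, 8 = 1·5 + 3, 5 = 1·3 + 2, 3 = 1·2 + 1; back-substituting gives 1 = 41·29 − 18·66, so 29⁻¹ ≡ 41 (mod 66).
Then y ↦ 41(y − 40) is a two-sided inverse to T, so every y ∈ ℤ/66ℤ has a preimage.
So T is bijective.
Since T is bijective, we compute T⁻¹(33): solve 29x + 40 ≡ 33 (mod 66), i.e. 29x ≡ 59 (mod 66).
Multiplying by 29⁻¹ = 41 gives x ≡ 41·59 = 2419 = 36·66 + 43 ≡ 43 (mod 66).
Check: T(43) = 29·43 + 40 = 1287 = 19·66 + 33 ≡ 33 (mod 66).

43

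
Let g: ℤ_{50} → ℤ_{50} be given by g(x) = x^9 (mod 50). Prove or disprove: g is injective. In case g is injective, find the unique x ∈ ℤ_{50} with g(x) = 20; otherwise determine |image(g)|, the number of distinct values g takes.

42

g(0) = 0^9 = 0.
g(10): Repeated squaring mod 50: 10^1 ≡ 10, 10^2 ≡ 10² = 100 ≡ 0, 10^4 ≡ 0² = 0, 10^8 ≡ 0² = 0. Since 9 = 8 + 1, 10^9 ≡ 0·10: 0·10 = 0. So 10^9 ≡ 0 (mod 50).
So g(0) = g(10) = 0 while 0 ≠ 10, so g is not injective.
Since g is not injective, we determine |image(g)|. Computing x^9 mod 50 for each x (by repeated squaring, reducing mod 50 at every step), the values g(0), g(1), …, g(49) are: 0, 1, 12, 33, 44, 25, 46, 7, 28, 39, 0, 41, 2, 23, 34, 25, 36, 47, 18, 29, 0, 31, 42, 13, 24, 25, 26, 37, 8, 19, 0, 21, 32, 3, 14, 25, 16, 27, 48, 9, 0, 11, 22, 43, 4, 25, 6, 17, 38, 49.
The distinct values are {0, 1, 2, 3, 4, 6, 7, 8, 9, 11, 12, 13, 14, 16, 17, 18, 19, 21, 22, 23, 24, 25, 26, 27, 28, 29, 31, 32, 33, 34, 36, 37, 38, 39, 41, 42, 43, 44, 46, 47, 48, 49}; there are 42 of them.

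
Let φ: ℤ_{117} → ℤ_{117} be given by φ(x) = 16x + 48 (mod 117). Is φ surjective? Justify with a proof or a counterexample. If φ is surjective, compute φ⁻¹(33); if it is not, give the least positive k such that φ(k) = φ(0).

Recall: surjectivity means every element of the codomain has a preimage under φ.
Since gcd(16, 117) = 1, 16 is invertible modulo 117. Euclid's algorithm: 117 = 7·16 + 5, 16 = 3·5 + 1; back-substituting gives 1 = 22·16 − 3·117, so 16⁻¹ ≡ 22 (mod 117).
For any y ∈ ℤ_{117}, x = 22(y − 48) mod 117 satisfies φ(x) = 16·22(y − 48) + 48 ≡ y (since 16·22 ≡ 1 mod 117). So every y has a preimage.
So φ is surjective.
Since φ is surjective, we find φ⁻¹(33): we need 16x ≡ 33 − 48 ≡ 102 (mod 117). Using 16⁻¹ = 22: x ≡ 22·102 = 2244 = 19·117 + 21, so x = 21.
Check: φ(21) = 16·21 + 48 = 384 = 3·117 + 33 ≡ 33 (mod 117).

21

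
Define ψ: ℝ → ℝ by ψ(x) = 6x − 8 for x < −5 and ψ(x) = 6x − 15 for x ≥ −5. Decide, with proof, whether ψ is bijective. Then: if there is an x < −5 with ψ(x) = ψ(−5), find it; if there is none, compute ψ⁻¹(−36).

Both pieces are strictly increasing (slopes 6 and 6), so each is injective on its own interval.
The left piece maps (−∞, −5) onto (−∞, −38); the right piece maps [−5, ∞) onto [−45, ∞).
These images overlap. In particular ψ(−5) = −45 (right piece), and solving 6x − 8 = −45 on the left piece gives x = −37/6 < −5.
So ψ(−37/6) = ψ(−5) with −37/6 ≠ −5, and ψ is not injective, hence not bijective. This x = −37/6 is the requested value below −5.

-37/6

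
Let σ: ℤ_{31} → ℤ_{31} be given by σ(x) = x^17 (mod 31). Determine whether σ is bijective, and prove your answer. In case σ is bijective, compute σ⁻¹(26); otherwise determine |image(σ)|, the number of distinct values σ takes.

Since 31 is prime, the nonzero elements of ℤ_{31} form a cyclic group of order 30.
As gcd(17, 30) = 1, raising to the 17th power is a bijection on this group: if x_1^17 ≡ x_2^17 then (x_1x_2^{−1})^17 = 1, and the only element of order dividing gcd(17, 30) = 1 is 1, so x_1 = x_2.
With σ(0) = 0 this makes σ injective on all of ℤ_{31}, hence bijective (finite equal-size domain and codomain). In particular σ is bijective.
Since σ is bijective, we find the preimage of 26. The inverse of x ↦ x^17 on (ℤ_{31})^× is x ↦ x^23, because 17·23 = 391 = 13·30 + 1 ≡ 1 (mod 30) and x^{30} = 1 for x ≠ 0 (Fermat). So σ⁻¹(26) = 26^23 mod 31.
Repeated squaring mod 31: 26^1 ≡ 26, 26^2 ≡ 26² = 676 ≡ 25, 26^4 ≡ 25² = 625 ≡ 5, 26^8 ≡ 5² = 25, 26^16 ≡ 25² = 625 ≡ 5. Since 23 = 16 + 4 + 2 + 1, 26^23 ≡ 5·5·25·26: 5·5 = 25, then 25·25 = 625 ≡ 5, then 5·26 = 130 ≡ 6. So 26^23 ≡ 6 (mod 31).
Hence σ⁻¹(26) = 6.

6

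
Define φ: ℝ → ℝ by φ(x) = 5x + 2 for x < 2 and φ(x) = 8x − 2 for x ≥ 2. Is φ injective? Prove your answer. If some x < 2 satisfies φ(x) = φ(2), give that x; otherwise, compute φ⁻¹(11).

Both pieces are strictly increasing (slopes 5 and 8), so each is injective on its own interval.
The left piece maps (−∞, 2) onto (−∞, 12); the right piece maps [2, ∞) onto [14, ∞).
These images are disjoint, so no value is attained by both pieces. Therefore φ is injective.
Because the two images are disjoint, no x < 2 has φ(x) = φ(2), so we compute φ⁻¹(11): 11 lies in (−∞, 12), so solve 5x + 2 = 11: x = (11 − 2)/5 = 9/5.

9/5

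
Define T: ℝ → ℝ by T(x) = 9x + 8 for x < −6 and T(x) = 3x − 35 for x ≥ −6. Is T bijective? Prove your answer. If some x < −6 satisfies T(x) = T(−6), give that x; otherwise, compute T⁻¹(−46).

Both pieces are strictly increasing (slopes 9 and 3), so each is injective on its own interval.
The left piece maps (−∞, −6) onto (−∞, −46); the right piece maps [−6, ∞) onto [−53, ∞).
These images overlap. In particular T(−6) = −53 (right piece), and solving 9x + 8 = −53 on the left piece gives x = −61/9 < −6.
So T(−61/9) = T(−6) with −61/9 ≠ −6, and T is not injective, hence not bijective. This x = −61/9 is the requested value below −6.

-61/9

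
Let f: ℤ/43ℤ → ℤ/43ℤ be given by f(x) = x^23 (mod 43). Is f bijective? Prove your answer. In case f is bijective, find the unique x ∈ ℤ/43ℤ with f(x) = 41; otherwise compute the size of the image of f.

Since 43 is prime, the nonzero elements of ℤ/43ℤ form a cyclic group of order 42.
As gcd(23, 42) = 1, raising to the 23rd power is a bijection on this group: if u^23 ≡ v^23 then (uv^{−1})^23 = 1, and the only element of order dividing gcd(23, 42) = 1 is 1, so u = v.
With f(0) = 0 this makes f injective on all of ℤ/43ℤ, hence bijective (finite equal-size domain and codomain). In particular f is bijective.
Since f is bijective, we find the preimage of 41. The inverse of x ↦ x^23 on (ℤ/43ℤ)^× is x ↦ x^11, because 23·11 = 253 = 6·42 + 1 ≡ 1 (mod 42) and x^{42} = 1 for x ≠ 0 (Fermat). So f⁻¹(41) = 41^11 mod 43.
Repeated squaring mod 43: 41^1 ≡ 41, 41^2 ≡ 41² = 1681 ≡ 4, 41^4 ≡ 4² = 16, 41^8 ≡ 16² = 256 ≡ 41. Since 11 = 8 + 2 + 1, 41^11 ≡ 41·4·41: 41·4 = 164 ≡ 35, then 35·41 = 1435 ≡ 16. So 41^11 ≡ 16 (mod 43).
Hence f⁻¹(41) = 16.

16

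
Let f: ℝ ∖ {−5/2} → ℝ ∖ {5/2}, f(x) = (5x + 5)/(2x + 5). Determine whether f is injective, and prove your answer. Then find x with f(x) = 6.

-25/7

Suppose f(u) = f(v). Cross-multiplying: (5u + 5)(2v + 5) = (5v + 5)(2u + 5).
Expanding both sides and cancelling the symmetric terms leaves 15·(u − v) = 0. Since 15 ≠ 0, u = v. Therefore f is injective.
Solving f(x) = 6: cross-multiplying gives 5x + 5 = 6(2x + 5), which rearranges to −7x = 25, so x = −25/7.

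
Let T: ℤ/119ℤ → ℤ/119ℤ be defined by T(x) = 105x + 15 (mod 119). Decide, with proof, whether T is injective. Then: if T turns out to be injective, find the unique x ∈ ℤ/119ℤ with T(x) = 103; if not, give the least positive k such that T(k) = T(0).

17

Recall: T is injective if T(u) = T(v) implies u = v.
We have gcd(105, 119) = 7 > 1. Taking u = 0 and v = 17: T(0) = 15 and T(17) = 105·17 + 15 = 1800 ≡ 15 (mod 119).
So T(0) = T(17) while 0 ≠ 17, therefore T is not injective.
Since T is not injective, we find the least positive k with T(k) = T(0): this means 105k ≡ 0 (mod 119), i.e. 119 ∣ 105k. Since gcd(105, 119) = 7, dividing through by 7 this holds exactly when 17 ∣ 15k, and as gcd(15, 17) = 1, exactly when 17 ∣ k.
The smallest positive such k is 17.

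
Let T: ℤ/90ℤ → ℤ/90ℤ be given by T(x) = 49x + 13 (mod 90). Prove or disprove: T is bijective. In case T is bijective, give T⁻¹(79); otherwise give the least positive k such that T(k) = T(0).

By definition, injectivity means: for all s, t in the domain, T(s) = T(t) implies s = t.
Suppose T(s) = T(t) in ℤ/90ℤ. Then 49s + 13 ≡ 49t + 13 (mod 90), therefore 49(s − t) ≡ 0 (mod 90).
Since gcd(49, 90) = 1, 49 is invertible modulo 90, hence s − t ≡ 0 (mod 90), i.e. s = t.
We now compute 49⁻¹ mod 90 explicitly. Euclid's algorithm: 90 = 1·49 + 41, 49 = 1·41 + 8, 41 = 5·8 + 1; back-substituting gives 1 = 79·49 − 43·90, so 49⁻¹ ≡ 79 (mod 90).
Then y ↦ 79(y − 13) is a two-sided inverse to T, so every y ∈ ℤ/90ℤ has a preimage.
Thus T is bijective.
Since T is bijective, we find T⁻¹(79): we need 49x ≡ 79 − 13 ≡ 66 (mod 90). Using 49⁻¹ = 79: x ≡ 79·66 = 5214 = 57·90 + 84, so x = 84.
Check: T(84) = 49·84 + 13 = 4129 = 45·90 + 79 ≡ 79 (mod 90).

84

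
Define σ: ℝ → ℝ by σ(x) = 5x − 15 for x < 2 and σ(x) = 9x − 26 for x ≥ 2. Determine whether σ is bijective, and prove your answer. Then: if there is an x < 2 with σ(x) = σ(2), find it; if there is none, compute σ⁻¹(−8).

Both pieces are strictly increasing (slopes 5 and 9), so each is injective on its own interval.
The left piece maps (−∞, 2) onto (−∞, −5); the right piece maps [2, ∞) onto [−8, ∞).
These images overlap. In particular σ(2) = −8 (right piece), and solving 5x − 15 = −8 on the left piece gives x = 7/5 < 2.
So σ(7/5) = σ(2) with 7/5 ≠ 2, and σ is not injective, hence not bijective. This x = 7/5 is the requested value below 2.

7/5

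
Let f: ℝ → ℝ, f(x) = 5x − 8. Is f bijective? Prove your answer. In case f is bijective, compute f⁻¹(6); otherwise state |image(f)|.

Recall that f is injective if f(x_1) = f(x_2) implies x_1 = x_2.
Suppose f(x_1) = f(x_2). Then 5x_1 − 8 = 5x_2 − 8, so 5x_1 = 5x_2, thus x_1 = x_2.
For any y ∈ ℝ, x = (y + 8)/5 satisfies f(x) = y.
Hence f is bijective.
Since f is bijective, we compute f⁻¹(6) = (6 + 8)/5 = 14/5.

14/5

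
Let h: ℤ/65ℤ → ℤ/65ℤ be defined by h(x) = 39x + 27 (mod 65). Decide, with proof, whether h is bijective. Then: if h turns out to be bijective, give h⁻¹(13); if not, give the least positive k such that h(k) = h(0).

We have gcd(39, 65) = 13 > 1. Taking x_1 = 0 and x_2 = 5: h(0) = 27 and h(5) = 39·5 + 27 = 222 ≡ 27 (mod 65).
So h(0) = h(5) while 0 ≠ 5, hence h is not injective, hence not bijective.
Since h is not bijective, we find the least positive k with h(k) = h(0): this means 39k ≡ 0 (mod 65), i.e. 65 ∣ 39k. Since gcd(39, 65) = 13, dividing through by 13 this holds exactly when 5 ∣ 3k, and as gcd(3, 5) = 1, exactly when 5 ∣ k.
The smallest positive such k is 5.

5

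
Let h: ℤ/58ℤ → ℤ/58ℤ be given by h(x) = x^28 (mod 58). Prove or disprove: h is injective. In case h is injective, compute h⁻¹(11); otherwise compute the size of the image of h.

4

h(1) = 1^28 = 1.
h(3): Repeated squaring mod 58: 3^1 ≡ 3, 3^2 ≡ 3² = 9, 3^4 ≡ 9² = 81 ≡ 23, 3^8 ≡ 23² = 529 ≡ 7, 3^16 ≡ 7² = 49. Since 28 = 16 + 8 + 4, 3^28 ≡ 49·7·23: 49·7 = 343 ≡ 53, then 53·23 = 1219 ≡ 1. So 3^28 ≡ 1 (mod 58).
So h(1) = h(3) = 1 while 1 ≠ 3, therefore h is not injective.
Since h is not injective, we determine |image(h)|. Computing x^28 mod 58 for each x (by repeated squaring, reducing mod 58 at every step), the values h(0), h(1), …, h(57) are: 0, 1, 30, 1, 30, 1, 30, 1, 30, 1, 30, 1, 30, 1, 30, 1, 30, 1, 30, 1, 30, 1, 30, 1, 30, 1, 30, 1, 30, 29, 30, 1, 30, 1, 30, 1, 30, 1, 30, 1, 30, 1, 30, 1, 30, 1, 30, 1, 30, 1, 30, 1, 30, 1, 30, 1, 30, 1.
The distinct values are {0, 1, 29, 30}; there are 4 of them.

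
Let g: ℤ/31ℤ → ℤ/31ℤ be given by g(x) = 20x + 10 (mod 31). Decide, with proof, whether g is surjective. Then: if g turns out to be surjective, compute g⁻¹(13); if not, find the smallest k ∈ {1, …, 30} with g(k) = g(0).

Since gcd(20, 31) = 1, 20 is invertible modulo 31. Euclid's algorithm: 31 = 1·20 + 11, 20 = 1·11 + 9, 11 = 1·9 + 2, 9 = 4·2 + 1; back-substituting gives 1 = 14·20 − 9·31, so 20⁻¹ ≡ 14 (mod 31).
Then y ↦ 14(y − 10) is a two-sided inverse to g, so every y ∈ ℤ/31ℤ has a preimage.
Thus g is surjective.
Since g is surjective, we compute g⁻¹(13): solve 20x + 10 ≡ 13 (mod 31), i.e. 20x ≡ 3 (mod 31).
Multiplying by 20⁻¹ = 14 gives x ≡ 14·3 = 42 = 1·31 + 11 ≡ 11 (mod 31).
Check: g(11) = 20·11 + 10 = 230 = 7·31 + 13 ≡ 13 (mod 31).

11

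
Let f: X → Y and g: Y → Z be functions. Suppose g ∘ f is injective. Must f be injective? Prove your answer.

Suppose f(a) = f(b). Applying g: (g ∘ f)(a) = (g ∘ f)(b). Since g ∘ f is injective, a = b. So f is injective.

injective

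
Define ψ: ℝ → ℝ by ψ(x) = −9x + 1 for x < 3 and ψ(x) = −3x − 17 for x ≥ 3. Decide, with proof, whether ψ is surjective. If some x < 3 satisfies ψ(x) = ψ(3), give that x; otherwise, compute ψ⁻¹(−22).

Both pieces are strictly decreasing (slopes −9 and −3), so each is injective on its own interval.
The left piece maps (−∞, 3) onto (−26, ∞); the right piece maps [3, ∞) onto (−∞, −26].
These images together cover ℝ, so ψ is surjective.
Because the two images are disjoint, no x < 3 has ψ(x) = ψ(3), so we compute ψ⁻¹(−22): −22 lies in (−26, ∞), so solve −9x + 1 = −22: x = (−22 − 1)/(−9) = 23/9.

23/9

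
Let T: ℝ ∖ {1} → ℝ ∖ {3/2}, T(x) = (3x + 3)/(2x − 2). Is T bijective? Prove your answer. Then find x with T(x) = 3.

3

Suppose T(s) = T(t). Cross-multiplying: (3s + 3)(2t − 2) = (3t + 3)(2s − 2).
Expanding both sides and cancelling the symmetric terms leaves −12·(s − t) = 0. Since −12 ≠ 0, s = t. Thus T is injective.
For any y ≠ 3/2, solving y(2x − 2) = 3x + 3 for x gives a well-defined x ≠ 1. So T is surjective.
So T is bijective.
Solving T(x) = 3: cross-multiplying gives 3x + 3 = 3(2x − 2), which rearranges to −3x = −9, so x = 3.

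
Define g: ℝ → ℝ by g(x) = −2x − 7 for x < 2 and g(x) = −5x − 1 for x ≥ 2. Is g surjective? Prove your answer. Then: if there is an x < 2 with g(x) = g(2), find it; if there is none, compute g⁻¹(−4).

-3/2

Both pieces are strictly decreasing (slopes −2 and −5), so each is injective on its own interval.
The left piece maps (−∞, 2) onto (−11, ∞); the right piece maps [2, ∞) onto (−∞, −11].
These images together cover ℝ, so g is surjective.
Because the two images are disjoint, no x < 2 has g(x) = g(2), so we compute g⁻¹(−4): −4 lies in (−11, ∞), so solve −2x − 7 = −4: x = (−4 + 7)/(−2) = −3/2.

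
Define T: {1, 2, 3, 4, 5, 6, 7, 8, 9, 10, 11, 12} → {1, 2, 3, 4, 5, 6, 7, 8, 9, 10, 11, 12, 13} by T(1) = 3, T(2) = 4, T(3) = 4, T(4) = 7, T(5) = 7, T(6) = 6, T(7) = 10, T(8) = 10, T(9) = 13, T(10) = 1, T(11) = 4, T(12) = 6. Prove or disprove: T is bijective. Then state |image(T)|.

T(2) = 4 = T(3) with 2 ≠ 3, so T is not injective, hence not bijective.
The image of T is {1, 3, 4, 6, 7, 10, 13}, which has 7 elements.

7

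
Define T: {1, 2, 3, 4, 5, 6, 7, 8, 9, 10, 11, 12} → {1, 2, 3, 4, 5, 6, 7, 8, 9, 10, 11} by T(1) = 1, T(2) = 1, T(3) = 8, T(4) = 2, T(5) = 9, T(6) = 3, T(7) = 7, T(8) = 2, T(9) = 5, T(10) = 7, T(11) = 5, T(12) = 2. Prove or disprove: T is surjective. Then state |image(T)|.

7

No element maps to 4, so T is not surjective.
The image of T is {1, 2, 3, 5, 7, 8, 9}, which has 7 elements.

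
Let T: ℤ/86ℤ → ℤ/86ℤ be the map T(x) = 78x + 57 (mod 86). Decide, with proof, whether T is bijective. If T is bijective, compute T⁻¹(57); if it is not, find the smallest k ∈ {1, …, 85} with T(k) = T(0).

Recall that T is injective if T(x_1) = T(x_2) implies x_1 = x_2.
We have gcd(78, 86) = 2 > 1. Taking x_1 = 0 and x_2 = 43: T(0) = 57 and T(43) = 78·43 + 57 = 3411 ≡ 57 (mod 86).
So T(0) = T(43) while 0 ≠ 43, hence T is not injective, hence not bijective.
Since T is not bijective, we find the least positive k with T(k) = T(0): this means 78k ≡ 0 (mod 86), i.e. 86 ∣ 78k. Since gcd(78, 86) = 2, dividing through by 2 this holds exactly when 43 ∣ 39k, and as gcd(39, 43) = 1, exactly when 43 ∣ k.
The smallest positive such k is 43.

43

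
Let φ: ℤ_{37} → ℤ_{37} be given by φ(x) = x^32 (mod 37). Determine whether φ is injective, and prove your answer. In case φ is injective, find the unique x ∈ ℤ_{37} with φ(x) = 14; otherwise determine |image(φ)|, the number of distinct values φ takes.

10

φ(1) = 1^32 = 1.
φ(6): Repeated squaring mod 37: 6^1 ≡ 6, 6^2 ≡ 6² = 36, 6^4 ≡ 36² = 1296 ≡ 1, 6^8 ≡ 1² = 1, 6^16 ≡ 1² = 1, 6^32 ≡ 1² = 1. So 6^32 ≡ 1 (mod 37).
So φ(1) = φ(6) = 1 while 1 ≠ 6, thus φ is not injective.
Since φ is not injective, we determine |image(φ)|. Computing x^32 mod 37 for each x (by repeated squaring, reducing mod 37 at every step), the values φ(0), φ(1), …, φ(36) are: 0, 1, 7, 16, 12, 9, 1, 9, 10, 34, 26, 10, 7, 12, 26, 33, 33, 34, 16, 16, 34, 33, 33, 26, 12, 7, 10, 26, 34, 10, 9, 1, 9, 12, 16, 7, 1.
The distinct values are {0, 1, 7, 9, 10, 12, 16, 26, 33, 34}; there are 10 of them.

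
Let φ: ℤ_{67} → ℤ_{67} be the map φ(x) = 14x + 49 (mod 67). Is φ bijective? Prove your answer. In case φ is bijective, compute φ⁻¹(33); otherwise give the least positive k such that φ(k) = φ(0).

By definition, φ is injective when φ(x_1) = φ(x_2) forces x_1 = x_2.
Suppose φ(x_1) = φ(x_2) in ℤ_{67}. Then 14x_1 + 49 ≡ 14x_2 + 49 (mod 67), therefore 14(x_1 − x_2) ≡ 0 (mod 67).
Since gcd(14, 67) = 1, 14 is invertible modulo 67, therefore x_1 − x_2 ≡ 0 (mod 67), i.e. x_1 = x_2.
We now compute 14⁻¹ mod 67 explicitly. Euclid's algorithm: 67 = 4·14 + 11, 14 = 1·11 + 3, 11 = 3·3 + 2, 3 = 1·2 + 1; back-substituting gives 1 = 24·14 − 5·67, so 14⁻¹ ≡ 24 (mod 67).
Then y ↦ 24(y − 49) is a two-sided inverse to φ, so every y ∈ ℤ_{67} has a preimage.
So φ is bijective.
Since φ is bijective, we find φ⁻¹(33): we need 14x ≡ 33 − 49 ≡ 51 (mod 67). Using 14⁻¹ = 24: x ≡ 24·51 = 1224 = 18·67 + 18, so x = 18.
Check: φ(18) = 14·18 + 49 = 301 = 4·67 + 33 ≡ 33 (mod 67).

18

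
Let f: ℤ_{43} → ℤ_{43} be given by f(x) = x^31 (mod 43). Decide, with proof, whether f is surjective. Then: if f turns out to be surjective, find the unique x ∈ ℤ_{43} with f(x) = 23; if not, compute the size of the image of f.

Since 43 is prime, the nonzero elements of ℤ_{43} form a cyclic group of order 42.
As gcd(31, 42) = 1, raising to the 31st power is a bijection on this group: if u^31 ≡ v^31 then (uv^{−1})^31 = 1, and the only element of order dividing gcd(31, 42) = 1 is 1, so u = v.
With f(0) = 0 this makes f injective on all of ℤ_{43}, hence bijective (finite equal-size domain and codomain). In particular f is surjective.
Since f is surjective, we find the preimage of 23. The inverse of x ↦ x^31 on (ℤ_{43})^× is x ↦ x^19, because 31·19 = 589 = 14·42 + 1 ≡ 1 (mod 42) and x^{42} = 1 for x ≠ 0 (Fermat). So f⁻¹(23) = 23^19 mod 43.
Repeated squaring mod 43: 23^1 ≡ 23, 23^2 ≡ 23² = 529 ≡ 13, 23^4 ≡ 13² = 169 ≡ 40, 23^8 ≡ 40² = 1600 ≡ 9, 23^16 ≡ 9² = 81 ≡ 38. Since 19 = 16 + 2 + 1, 23^19 ≡ 38·13·23: 38·13 = 494 ≡ 21, then 21·23 = 483 ≡ 10. So 23^19 ≡ 10 (mod 43).
Hence f⁻¹(23) = 10.

10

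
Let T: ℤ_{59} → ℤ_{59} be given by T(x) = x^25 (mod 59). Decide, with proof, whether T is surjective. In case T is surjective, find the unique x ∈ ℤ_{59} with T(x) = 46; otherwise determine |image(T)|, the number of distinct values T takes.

48

Since 59 is prime, the nonzero elements of ℤ_{59} form a cyclic group of order 58.
As gcd(25, 58) = 1, raising to the 25th power is a bijection on this group: if a^25 ≡ b^25 then (ab^{−1})^25 = 1, and the only element of order dividing gcd(25, 58) = 1 is 1, so a = b.
With T(0) = 0 this makes T injective on all of ℤ_{59}, hence bijective (finite equal-size domain and codomain). In particular T is surjective.
Since T is surjective, we find the preimage of 46. The inverse of x ↦ x^25 on (ℤ_{59})^× is x ↦ x^7, because 25·7 = 175 = 3·58 + 1 ≡ 1 (mod 58) and x^{58} = 1 for x ≠ 0 (Fermat). So T⁻¹(46) = 46^7 mod 59.
Repeated squaring mod 59: 46^1 ≡ 46, 46^2 ≡ 46² = 2116 ≡ 51, 46^4 ≡ 51² = 2601 ≡ 5. Since 7 = 4 + 2 + 1, 46^7 ≡ 5·51·46: 5·51 = 255 ≡ 19, then 19·46 = 874 ≡ 48. So 46^7 ≡ 48 (mod 59).
Hence T⁻¹(46) = 48.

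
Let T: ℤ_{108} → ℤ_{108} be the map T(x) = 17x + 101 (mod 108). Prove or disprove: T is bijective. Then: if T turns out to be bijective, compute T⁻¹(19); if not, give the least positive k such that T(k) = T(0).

If T(s) = T(t), then 17s ≡ 17t (mod 108). Because gcd(17, 108) = 1, we may cancel 17 to get s ≡ t (mod 108).
We now compute 17⁻¹ mod 108 explicitly. Euclid's algorithm: 108 = 6·17 + 6, 17 = 2·6 + 5, 6 = 1·5 + 1; back-substituting gives 1 = 89·17 − 14·108, so 17⁻¹ ≡ 89 (mod 108).
For any y ∈ ℤ_{108}, x = 89(y − 101) mod 108 satisfies T(x) = 17·89(y − 101) + 101 ≡ y (since 17·89 ≡ 1 mod 108). So every y has a preimage.
Hence T is bijective.
Since T is bijective, we compute T⁻¹(19): solve 17x + 101 ≡ 19 (mod 108), i.e. 17x ≡ 26 (mod 108).
Multiplying by 17⁻¹ = 89 gives x ≡ 89·26 = 2314 = 21·108 + 46 ≡ 46 (mod 108).
Check: T(46) = 17·46 + 101 = 883 = 8·108 + 19 ≡ 19 (mod 108).

46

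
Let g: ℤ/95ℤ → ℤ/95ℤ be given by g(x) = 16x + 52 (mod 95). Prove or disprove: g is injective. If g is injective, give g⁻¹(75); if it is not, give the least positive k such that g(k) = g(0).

43

If g(a) = g(b), then 16a ≡ 16b (mod 95). Because gcd(16, 95) = 1, we may cancel 16 to get a ≡ b (mod 95).
Thus g is injective.
We now compute 16⁻¹ mod 95 explicitly. Euclid's algorithm: 95 = 5·16 + 15, 16 = 1·15 + 1; back-substituting gives 1 = 6·16 − 1·95, so 16⁻¹ ≡ 6 (mod 95).
Since g is injective, we find g⁻¹(75): we need 16x ≡ 75 − 52 ≡ 23 (mod 95). Using 16⁻¹ = 6: x ≡ 6·23 = 138 = 1·95 + 43, so x = 43.
Check: g(43) = 16·43 + 52 = 740 = 7·95 + 75 ≡ 75 (mod 95).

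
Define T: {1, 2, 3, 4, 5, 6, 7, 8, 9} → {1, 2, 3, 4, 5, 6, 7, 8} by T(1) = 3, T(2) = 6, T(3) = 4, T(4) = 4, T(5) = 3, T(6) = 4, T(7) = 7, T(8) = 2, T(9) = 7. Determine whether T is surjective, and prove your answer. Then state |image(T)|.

No element maps to 1, so T is not surjective.
The image of T is {2, 3, 4, 6, 7}, which has 5 elements.

5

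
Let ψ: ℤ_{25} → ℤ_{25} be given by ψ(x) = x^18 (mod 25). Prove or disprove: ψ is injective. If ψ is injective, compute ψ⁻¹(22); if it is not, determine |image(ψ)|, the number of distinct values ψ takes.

11

ψ(0) = 0^18 = 0.
ψ(5): Repeated squaring mod 25: 5^1 ≡ 5, 5^2 ≡ 5² = 25 ≡ 0, 5^4 ≡ 0² = 0, 5^8 ≡ 0² = 0, 5^16 ≡ 0² = 0. Since 18 = 16 + 2, 5^18 ≡ 0·0: 0·0 = 0. So 5^18 ≡ 0 (mod 25).
So ψ(0) = ψ(5) = 0 while 0 ≠ 5, thus ψ is not injective.
Since ψ is not injective, we determine |image(ψ)|. Computing x^18 mod 25 for each x (by repeated squaring, reducing mod 25 at every step), the values ψ(0), ψ(1), …, ψ(24) are: 0, 1, 19, 14, 11, 0, 16, 24, 9, 21, 0, 6, 4, 4, 6, 0, 21, 9, 24, 16, 0, 11, 14, 19, 1.
The distinct values are {0, 1, 4, 6, 9, 11, 14, 16, 19, 21, 24}; there are 11 of them.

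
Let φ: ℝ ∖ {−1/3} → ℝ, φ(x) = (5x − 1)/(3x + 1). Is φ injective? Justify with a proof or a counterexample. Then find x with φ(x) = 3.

Suppose φ(x_1) = φ(x_2). Cross-multiplying: (5x_1 − 1)(3x_2 + 1) = (5x_2 − 1)(3x_1 + 1).
Expanding both sides and cancelling the symmetric terms leaves 8·(x_1 − x_2) = 0. Since 8 ≠ 0, x_1 = x_2. So φ is injective.
Solving φ(x) = 3: cross-multiplying gives 5x − 1 = 3(3x + 1), which rearranges to −4x = 4, so x = −1.

-1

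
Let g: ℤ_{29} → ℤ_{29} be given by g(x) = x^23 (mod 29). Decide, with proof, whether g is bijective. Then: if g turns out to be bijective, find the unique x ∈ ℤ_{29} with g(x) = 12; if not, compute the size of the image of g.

17

Since 29 is prime, the nonzero elements of ℤ_{29} form a cyclic group of order 28.
As gcd(23, 28) = 1, raising to the 23rd power is a bijection on this group: if u^23 ≡ v^23 then (uv^{−1})^23 = 1, and the only element of order dividing gcd(23, 28) = 1 is 1, so u = v.
With g(0) = 0 this makes g injective on all of ℤ_{29}, hence bijective (finite equal-size domain and codomain). In particular g is bijective.
Since g is bijective, we find the preimage of 12. The inverse of x ↦ x^23 on (ℤ_{29})^× is x ↦ x^11, because 23·11 = 253 = 9·28 + 1 ≡ 1 (mod 28) and x^{28} = 1 for x ≠ 0 (Fermat). So g⁻¹(12) = 12^11 mod 29.
Repeated squaring mod 29: 12^1 ≡ 12, 12^2 ≡ 12² = 144 ≡ 28, 12^4 ≡ 28² = 784 ≡ 1, 12^8 ≡ 1² = 1. Since 11 = 8 + 2 + 1, 12^11 ≡ 1·28·12: 1·28 = 28, then 28·12 = 336 ≡ 17. So 12^11 ≡ 17 (mod 29).
Hence g⁻¹(12) = 17.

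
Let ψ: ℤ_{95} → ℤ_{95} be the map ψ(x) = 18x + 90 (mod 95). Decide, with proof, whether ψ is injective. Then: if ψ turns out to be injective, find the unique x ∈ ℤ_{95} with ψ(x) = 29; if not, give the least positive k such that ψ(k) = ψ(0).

If ψ(x_1) = ψ(x_2), then 18x_1 ≡ 18x_2 (mod 95). Because gcd(18, 95) = 1, we may cancel 18 to get x_1 ≡ x_2 (mod 95).
Therefore ψ is injective.
We now compute 18⁻¹ mod 95 explicitly. Euclid's algorithm: 95 = 5·18 + 5, 18 = 3·5 + 3, 5 = 1·3 + 2, 3 = 1·2 + 1; back-substituting gives 1 = 37·18 − 7·95, so 18⁻¹ ≡ 37 (mod 95).
Since ψ is injective, we find ψ⁻¹(29): we need 18x ≡ 29 − 90 ≡ 34 (mod 95). Using 18⁻¹ = 37: x ≡ 37·34 = 1258 = 13·95 + 23, so x = 23.
Check: ψ(23) = 18·23 + 90 = 504 = 5·95 + 29 ≡ 29 (mod 95).

23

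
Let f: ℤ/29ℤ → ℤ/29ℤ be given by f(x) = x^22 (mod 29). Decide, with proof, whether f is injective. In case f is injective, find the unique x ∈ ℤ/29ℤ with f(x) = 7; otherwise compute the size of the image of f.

15

f(14): Repeated squaring mod 29: 14^1 ≡ 14, 14^2 ≡ 14² = 196 ≡ 22, 14^4 ≡ 22² = 484 ≡ 20, 14^8 ≡ 20² = 400 ≡ 23, 14^16 ≡ 23² = 529 ≡ 7. Since 22 = 16 + 4 + 2, 14^22 ≡ 7·20·22: 7·20 = 140 ≡ 24, then 24·22 = 528 ≡ 6. So 14^22 ≡ 6 (mod 29).
f(15): Repeated squaring mod 29: 15^1 ≡ 15, 15^2 ≡ 15² = 225 ≡ 22, 15^4 ≡ 22² = 484 ≡ 20, 15^8 ≡ 20² = 400 ≡ 23, 15^16 ≡ 23² = 529 ≡ 7. Since 22 = 16 + 4 + 2, 15^22 ≡ 7·20·22: 7·20 = 140 ≡ 24, then 24·22 = 528 ≡ 6. So 15^22 ≡ 6 (mod 29).
So f(14) = f(15) = 6 while 14 ≠ 15, hence f is not injective.
Since f is not injective, we determine |image(f)|. Computing x^22 mod 29 for each x (by repeated squaring, reducing mod 29 at every step), the values f(0), f(1), …, f(28) are: 0, 1, 5, 22, 25, 24, 23, 7, 9, 20, 4, 13, 28, 16, 6, 6, 16, 28, 13, 4, 20, 9, 7, 23, 24, 25, 22, 5, 1.
The distinct values are {0, 1, 4, 5, 6, 7, 9, 13, 16, 20, 22, 23, 24, 25, 28}; there are 15 of them.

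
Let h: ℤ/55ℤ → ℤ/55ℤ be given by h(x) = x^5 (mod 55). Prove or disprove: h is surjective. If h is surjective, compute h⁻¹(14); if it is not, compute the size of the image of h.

15

h(2): Repeated squaring mod 55: 2^1 ≡ 2, 2^2 ≡ 2² = 4, 2^4 ≡ 4² = 16. Since 5 = 4 + 1, 2^5 ≡ 16·2: 16·2 = 32. So 2^5 ≡ 32 (mod 55).
h(7): Repeated squaring mod 55: 7^1 ≡ 7, 7^2 ≡ 7² = 49, 7^4 ≡ 49² = 2401 ≡ 36. Since 5 = 4 + 1, 7^5 ≡ 36·7: 36·7 = 252 ≡ 32. So 7^5 ≡ 32 (mod 55).
So h(2) = h(7) = 32 while 2 ≠ 7, hence h is not injective.
A non-injective map from the 55-element set ℤ/55ℤ to itself takes at most 54 distinct values, so it cannot be surjective. Thus h is not surjective.
Since h is not surjective, we determine |image(h)|. Computing x^5 mod 55 for each x (by repeated squaring, reducing mod 55 at every step), the values h(0), h(1), …, h(54) are: 0, 1, 32, 23, 34, 45, 21, 32, 43, 34, 10, 11, 12, 43, 34, 45, 1, 32, 43, 54, 45, 21, 22, 23, 54, 45, 1, 12, 43, 54, 10, 1, 32, 33, 34, 10, 1, 12, 23, 54, 10, 21, 12, 43, 44, 45, 21, 12, 23, 34, 10, 21, 32, 23, 54.
The distinct values are {0, 1, 10, 11, 12, 21, 22, 23, 32, 33, 34, 43, 44, 45, 54}; there are 15 of them.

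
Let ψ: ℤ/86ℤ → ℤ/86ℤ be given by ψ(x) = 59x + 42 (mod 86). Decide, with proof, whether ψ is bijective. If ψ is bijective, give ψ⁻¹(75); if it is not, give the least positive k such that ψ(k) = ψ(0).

37

If ψ(s) = ψ(t), then 59s ≡ 59t (mod 86). Because gcd(59, 86) = 1, we may cancel 59 to get s ≡ t (mod 86).
We now compute 59⁻¹ mod 86 explicitly. Euclid's algorithm: 86 = 1·59 + 27, 59 = 2·27 + 5, 27 = 5·5 + 2, 5 = 2·2 + 1; back-substituting gives 1 = 35·59 − 24·86, so 59⁻¹ ≡ 35 (mod 86).
For any y ∈ ℤ/86ℤ, x = 35(y − 42) mod 86 satisfies ψ(x) = 59·35(y − 42) + 42 ≡ y (since 59·35 ≡ 1 mod 86). So every y has a preimage.
Thus ψ is bijective.
Since ψ is bijective, we compute ψ⁻¹(75): solve 59x + 42 ≡ 75 (mod 86), i.e. 59x ≡ 33 (mod 86).
Multiplying by 59⁻¹ = 35 gives x ≡ 35·33 = 1155 = 13·86 + 37 ≡ 37 (mod 86).
Check: ψ(37) = 59·37 + 42 = 2225 = 25·86 + 75 ≡ 75 (mod 86).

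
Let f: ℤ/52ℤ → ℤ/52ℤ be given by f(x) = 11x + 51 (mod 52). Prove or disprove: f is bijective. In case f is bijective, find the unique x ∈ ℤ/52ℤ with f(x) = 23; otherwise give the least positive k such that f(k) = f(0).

40

Suppose f(a) = f(b) in ℤ/52ℤ. Then 11a + 51 ≡ 11b + 51 (mod 52), hence 11(a − b) ≡ 0 (mod 52).
Since gcd(11, 52) = 1, 11 is invertible modulo 52, thus a − b ≡ 0 (mod 52), i.e. a = b.
We now compute 11⁻¹ mod 52 explicitly. Euclid's algorithm: 52 = 4·11 + 8, 11 = 1·8 + 3, 8 = 2·3 + 2, 3 = 1·2 + 1; back-substituting gives 1 = 19·11 − 4·52, so 11⁻¹ ≡ 19 (mod 52).
Then y ↦ 19(y − 51) is a two-sided inverse to f, so every y ∈ ℤ/52ℤ has a preimage.
Hence f is bijective.
Since f is bijective, we compute f⁻¹(23): solve 11x + 51 ≡ 23 (mod 52), i.e. 11x ≡ 24 (mod 52).
Multiplying by 11⁻¹ = 19 gives x ≡ 19·24 = 456 = 8·52 + 40 ≡ 40 (mod 52).
Check: f(40) = 11·40 + 51 = 491 = 9·52 + 23 ≡ 23 (mod 52).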